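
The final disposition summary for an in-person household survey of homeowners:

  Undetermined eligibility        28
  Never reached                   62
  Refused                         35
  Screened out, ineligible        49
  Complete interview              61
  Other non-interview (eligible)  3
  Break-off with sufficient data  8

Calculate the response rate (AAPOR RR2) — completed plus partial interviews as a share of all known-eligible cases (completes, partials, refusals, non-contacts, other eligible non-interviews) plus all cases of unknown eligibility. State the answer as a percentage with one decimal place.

35.0%

Num → 61 + 8 = 69
Denominator → 61 + 8 + 35 + 62 + 3 + 28 = 197
RR2 = 69 / 197 = 0.3503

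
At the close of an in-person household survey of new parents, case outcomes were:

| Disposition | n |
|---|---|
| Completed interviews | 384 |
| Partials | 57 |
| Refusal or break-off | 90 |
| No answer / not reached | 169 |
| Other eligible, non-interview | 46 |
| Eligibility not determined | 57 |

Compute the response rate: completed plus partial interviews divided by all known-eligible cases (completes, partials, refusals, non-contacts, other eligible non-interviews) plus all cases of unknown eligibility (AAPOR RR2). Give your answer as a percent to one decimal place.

54.9%

Top: 384 + 57 = 441
Denom: 384 + 57 + 90 + 169 + 46 + 57 = 803
RR2 = 441 / 803 = 0.5492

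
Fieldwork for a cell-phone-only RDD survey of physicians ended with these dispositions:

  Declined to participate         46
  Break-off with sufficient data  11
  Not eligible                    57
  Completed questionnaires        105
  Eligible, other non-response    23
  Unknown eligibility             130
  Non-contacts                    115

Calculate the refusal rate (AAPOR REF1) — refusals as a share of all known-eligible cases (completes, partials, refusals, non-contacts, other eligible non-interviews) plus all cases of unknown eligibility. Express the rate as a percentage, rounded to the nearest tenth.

Num = 46
Denom = 105 + 11 + 46 + 115 + 23 + 130 = 430
REF1 = 46 / 430 = 0.1070

10.7%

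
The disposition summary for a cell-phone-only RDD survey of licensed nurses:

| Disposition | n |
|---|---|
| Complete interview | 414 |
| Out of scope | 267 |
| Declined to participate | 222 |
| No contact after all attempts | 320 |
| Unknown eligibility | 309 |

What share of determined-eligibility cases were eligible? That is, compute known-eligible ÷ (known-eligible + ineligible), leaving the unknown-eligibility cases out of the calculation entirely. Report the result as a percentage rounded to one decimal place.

Determined eligible = 414 + 222 + 320 = 956
e = 956 / (956 + 267) = 956 / 1223 = 0.7817

78.2%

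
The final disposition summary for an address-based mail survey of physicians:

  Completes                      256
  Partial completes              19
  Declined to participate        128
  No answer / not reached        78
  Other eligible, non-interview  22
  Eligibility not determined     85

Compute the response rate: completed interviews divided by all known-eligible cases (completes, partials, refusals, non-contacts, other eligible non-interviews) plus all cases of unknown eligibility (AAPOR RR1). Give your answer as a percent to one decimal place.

43.5%

Top: 256
Base: 256 + 19 + 128 + 78 + 22 + 85 = 588
RR1 = 256 / 588 = 0.4354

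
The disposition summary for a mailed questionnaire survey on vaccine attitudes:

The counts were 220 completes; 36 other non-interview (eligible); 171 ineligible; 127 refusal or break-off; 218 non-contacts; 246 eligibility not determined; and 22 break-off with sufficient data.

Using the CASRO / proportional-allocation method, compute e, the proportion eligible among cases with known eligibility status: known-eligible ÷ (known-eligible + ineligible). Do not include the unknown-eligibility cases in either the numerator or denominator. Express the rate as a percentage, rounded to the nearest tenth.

Known eligible = 220 + 22 + 127 + 218 + 36 = 623
e = 623 / (623 + 171) = 623 / 794 = 0.7846

78.5%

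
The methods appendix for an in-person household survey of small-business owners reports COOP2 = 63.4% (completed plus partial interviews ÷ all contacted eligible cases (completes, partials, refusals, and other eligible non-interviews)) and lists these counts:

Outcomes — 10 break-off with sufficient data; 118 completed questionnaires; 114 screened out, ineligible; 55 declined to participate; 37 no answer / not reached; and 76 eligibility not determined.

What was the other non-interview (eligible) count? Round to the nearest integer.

Num → 118 + 10 = 128
COOP2 = 128 / D = 0.634
D = 128 / 0.634 = 201.9
Remaining denominator categories sum to 183
other non-interview (eligible) = 201.9 − 183 ≈ 19

19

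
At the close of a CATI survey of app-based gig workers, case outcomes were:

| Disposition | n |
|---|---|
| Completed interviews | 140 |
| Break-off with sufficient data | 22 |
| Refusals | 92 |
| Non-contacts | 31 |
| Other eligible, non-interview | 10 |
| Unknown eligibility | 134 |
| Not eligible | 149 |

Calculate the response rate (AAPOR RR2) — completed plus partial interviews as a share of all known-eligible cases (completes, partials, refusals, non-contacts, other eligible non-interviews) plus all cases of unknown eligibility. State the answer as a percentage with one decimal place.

Numerator: 140 + 22 = 162
Denominator: 140 + 22 + 92 + 31 + 10 + 134 = 429
RR2 = 162 / 429 = 0.3776

37.8%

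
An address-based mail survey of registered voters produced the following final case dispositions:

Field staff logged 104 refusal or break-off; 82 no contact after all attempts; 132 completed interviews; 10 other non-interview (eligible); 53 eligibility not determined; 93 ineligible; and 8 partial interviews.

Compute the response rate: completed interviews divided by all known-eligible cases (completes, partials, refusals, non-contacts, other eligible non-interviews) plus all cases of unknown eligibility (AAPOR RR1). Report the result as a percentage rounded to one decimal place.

Top: 132
Base: 132 + 8 + 104 + 82 + 10 + 53 = 389
RR1 = 132 / 389 = 0.3393

33.9%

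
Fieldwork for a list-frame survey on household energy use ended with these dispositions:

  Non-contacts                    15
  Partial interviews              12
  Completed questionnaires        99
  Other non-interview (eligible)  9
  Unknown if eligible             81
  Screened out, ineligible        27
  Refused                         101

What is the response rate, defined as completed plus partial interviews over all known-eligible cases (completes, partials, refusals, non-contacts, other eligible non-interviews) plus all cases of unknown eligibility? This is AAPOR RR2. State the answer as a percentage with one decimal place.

35.0%

Num = 99 + 12 = 111
Denominator = 99 + 12 + 101 + 15 + 9 + 81 = 317
RR2 = 111 / 317 = 0.3502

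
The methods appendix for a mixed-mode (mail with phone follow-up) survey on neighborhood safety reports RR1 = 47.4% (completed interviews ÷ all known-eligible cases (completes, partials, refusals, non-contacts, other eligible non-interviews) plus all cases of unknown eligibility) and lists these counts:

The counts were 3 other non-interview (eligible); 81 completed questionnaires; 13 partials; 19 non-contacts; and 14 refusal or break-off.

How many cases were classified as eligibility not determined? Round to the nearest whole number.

RR1 = 81 / D = 0.474
D = 81 / 0.474 = 170.9
Remaining denominator categories sum to 130
eligibility not determined = 170.9 − 130 ≈ 41

41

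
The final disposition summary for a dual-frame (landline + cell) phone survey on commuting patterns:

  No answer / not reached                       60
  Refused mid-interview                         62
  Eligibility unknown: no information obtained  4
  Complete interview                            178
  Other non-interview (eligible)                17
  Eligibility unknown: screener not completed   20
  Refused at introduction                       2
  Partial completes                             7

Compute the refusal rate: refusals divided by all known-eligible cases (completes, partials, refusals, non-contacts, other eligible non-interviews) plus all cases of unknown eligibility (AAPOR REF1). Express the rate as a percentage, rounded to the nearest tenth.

Refusal or break-off = 2 + 62 = 64
Undetermined eligibility = 20 + 4 = 24
Numerator = 64
Base = 178 + 7 + 64 + 60 + 17 + 24 = 350
REF1 = 64 / 350 = 0.1829

18.3%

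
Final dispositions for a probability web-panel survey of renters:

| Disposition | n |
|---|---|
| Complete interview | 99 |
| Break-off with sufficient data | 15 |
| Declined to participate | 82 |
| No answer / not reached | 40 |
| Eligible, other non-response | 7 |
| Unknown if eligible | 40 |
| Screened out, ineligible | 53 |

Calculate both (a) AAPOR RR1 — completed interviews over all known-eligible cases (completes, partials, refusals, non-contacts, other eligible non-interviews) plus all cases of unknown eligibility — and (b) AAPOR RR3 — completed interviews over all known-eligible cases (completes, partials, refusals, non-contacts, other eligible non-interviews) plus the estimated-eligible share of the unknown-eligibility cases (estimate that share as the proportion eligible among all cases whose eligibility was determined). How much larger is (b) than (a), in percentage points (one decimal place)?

Top: 99
Base: 99 + 15 + 82 + 40 + 7 + 40 = 283
RR1 = 99 / 283 = 0.3498
Eligible (known): 99 + 15 + 82 + 40 + 7 = 243
e = 243 / (243 + 53) = 243 / 296 = 0.8209
Eligible share of unknowns: 0.8209 × 40 = 32.84
Base: 243 + 32.84 = 275.84
RR3 = 99 / 275.84 = 0.3589
Difference = 35.89 − 34.98 = 0.91 percentage points

0.9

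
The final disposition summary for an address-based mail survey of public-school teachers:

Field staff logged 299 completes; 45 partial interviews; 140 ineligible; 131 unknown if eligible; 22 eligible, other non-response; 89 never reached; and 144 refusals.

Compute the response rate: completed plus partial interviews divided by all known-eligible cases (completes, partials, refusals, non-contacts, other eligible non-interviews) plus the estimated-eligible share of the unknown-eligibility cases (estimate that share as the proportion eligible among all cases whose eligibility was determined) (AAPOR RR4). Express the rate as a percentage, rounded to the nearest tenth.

48.8%

Numerator: 299 + 45 = 344
Known eligible: 299 + 45 + 144 + 89 + 22 = 599
e = 599 / (599 + 140) = 599 / 739 = 0.8106
Eligible share of unknowns: 0.8106 × 131 = 106.19
Denom: 599 + 106.19 = 705.19
RR4 = 344 / 705.19 = 0.4878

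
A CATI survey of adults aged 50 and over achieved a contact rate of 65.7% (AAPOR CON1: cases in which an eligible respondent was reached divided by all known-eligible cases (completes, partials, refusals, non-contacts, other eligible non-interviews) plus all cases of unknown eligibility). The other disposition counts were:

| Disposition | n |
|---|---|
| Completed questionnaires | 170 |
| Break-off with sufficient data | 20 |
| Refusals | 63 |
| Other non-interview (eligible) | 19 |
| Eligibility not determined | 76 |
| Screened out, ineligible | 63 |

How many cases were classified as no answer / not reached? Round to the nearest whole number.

Num = 170 + 20 + 63 + 19 = 272
CON1 = 272 / D = 0.657
D = 272 / 0.657 = 414.0
Other denominator terms total 348
no answer / not reached = 414.0 − 348 ≈ 66

66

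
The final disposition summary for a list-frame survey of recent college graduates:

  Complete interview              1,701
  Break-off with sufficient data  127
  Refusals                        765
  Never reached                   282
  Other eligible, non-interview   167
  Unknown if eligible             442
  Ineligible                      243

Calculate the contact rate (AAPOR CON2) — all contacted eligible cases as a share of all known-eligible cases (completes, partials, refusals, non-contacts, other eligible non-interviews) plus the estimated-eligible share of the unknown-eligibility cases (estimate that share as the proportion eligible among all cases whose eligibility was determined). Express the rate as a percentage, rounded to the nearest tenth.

Top → 1701 + 127 + 765 + 167 = 2760
Known eligible → 1701 + 127 + 765 + 282 + 167 = 3042
e = 3042 / (3042 + 243) = 3042 / 3285 = 0.9260
Eligible share of unknowns → 0.9260 × 442 = 409.29
Denom → 3042 + 409.29 = 3451.29
CON2 = 2760 / 3451.29 = 0.7997

80.0%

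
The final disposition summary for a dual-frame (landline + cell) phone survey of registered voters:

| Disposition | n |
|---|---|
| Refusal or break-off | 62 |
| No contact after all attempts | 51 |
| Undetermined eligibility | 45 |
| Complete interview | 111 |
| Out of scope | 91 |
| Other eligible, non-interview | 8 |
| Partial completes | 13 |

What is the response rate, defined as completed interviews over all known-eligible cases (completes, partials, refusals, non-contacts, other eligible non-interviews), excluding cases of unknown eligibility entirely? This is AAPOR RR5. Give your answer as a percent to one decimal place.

45.3%

Numerator → 111
Denominator → 111 + 13 + 62 + 51 + 8 = 245
RR5 = 111 / 245 = 0.4531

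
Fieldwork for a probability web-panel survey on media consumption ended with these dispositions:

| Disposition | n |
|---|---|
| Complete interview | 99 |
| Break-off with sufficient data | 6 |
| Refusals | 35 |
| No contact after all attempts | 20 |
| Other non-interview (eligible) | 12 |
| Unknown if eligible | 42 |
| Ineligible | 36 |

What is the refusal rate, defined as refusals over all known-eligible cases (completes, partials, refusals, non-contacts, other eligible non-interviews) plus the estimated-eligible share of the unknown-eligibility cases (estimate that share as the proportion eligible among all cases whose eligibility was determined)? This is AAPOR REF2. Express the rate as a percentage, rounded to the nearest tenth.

16.9%

Top → 35
Known eligible → 99 + 6 + 35 + 20 + 12 = 172
e = 172 / (172 + 36) = 172 / 208 = 0.8269
Eligible share of unknowns → 0.8269 × 42 = 34.73
Denom → 172 + 34.73 = 206.73
REF2 = 35 / 206.73 = 0.1693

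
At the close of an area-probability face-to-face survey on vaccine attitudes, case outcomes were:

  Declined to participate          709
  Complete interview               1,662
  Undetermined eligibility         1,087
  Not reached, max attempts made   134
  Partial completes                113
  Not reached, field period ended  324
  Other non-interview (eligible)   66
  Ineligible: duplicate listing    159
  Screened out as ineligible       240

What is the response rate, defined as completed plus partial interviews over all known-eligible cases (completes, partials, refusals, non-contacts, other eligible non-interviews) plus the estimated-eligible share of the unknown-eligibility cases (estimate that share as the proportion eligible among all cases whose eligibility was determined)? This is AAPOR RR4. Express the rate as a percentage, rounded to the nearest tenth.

No contact after all attempts = 324 + 134 = 458
Screened out, ineligible = 240 + 159 = 399
Num: 1662 + 113 = 1775
Determined eligible: 1662 + 113 + 709 + 458 + 66 = 3008
e = 3008 / (3008 + 399) = 3008 / 3407 = 0.8829
Estimated eligible among unknowns: 0.8829 × 1087 = 959.71
Denominator: 3008 + 959.71 = 3967.71
RR4 = 1775 / 3967.71 = 0.4474

44.7%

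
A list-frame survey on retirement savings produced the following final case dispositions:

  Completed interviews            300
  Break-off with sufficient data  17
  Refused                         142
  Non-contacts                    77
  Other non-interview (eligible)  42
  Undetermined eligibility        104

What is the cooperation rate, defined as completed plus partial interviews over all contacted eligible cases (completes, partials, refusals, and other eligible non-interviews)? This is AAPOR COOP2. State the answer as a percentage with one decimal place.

Num → 300 + 17 = 317
Denom → 300 + 17 + 142 + 42 = 501
COOP2 = 317 / 501 = 0.6327

63.3%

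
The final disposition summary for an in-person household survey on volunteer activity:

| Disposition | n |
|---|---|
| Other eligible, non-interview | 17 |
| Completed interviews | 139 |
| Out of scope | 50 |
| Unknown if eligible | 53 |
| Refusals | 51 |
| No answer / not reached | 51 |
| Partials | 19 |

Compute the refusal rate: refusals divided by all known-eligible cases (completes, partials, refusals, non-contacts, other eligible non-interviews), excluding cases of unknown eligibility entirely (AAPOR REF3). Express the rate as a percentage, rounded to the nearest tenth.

18.4%

Num: 51
Base: 139 + 19 + 51 + 51 + 17 = 277
REF3 = 51 / 277 = 0.1841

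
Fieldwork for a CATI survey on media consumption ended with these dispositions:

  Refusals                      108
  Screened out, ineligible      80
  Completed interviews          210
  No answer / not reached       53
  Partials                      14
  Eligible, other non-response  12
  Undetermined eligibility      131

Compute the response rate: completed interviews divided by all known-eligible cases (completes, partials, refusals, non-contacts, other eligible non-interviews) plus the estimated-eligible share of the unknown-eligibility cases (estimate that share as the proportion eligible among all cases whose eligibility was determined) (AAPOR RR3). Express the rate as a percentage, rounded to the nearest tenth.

41.5%

Num: 210
Determined eligible: 210 + 14 + 108 + 53 + 12 = 397
e = 397 / (397 + 80) = 397 / 477 = 0.8323
Eligible share of unknowns: 0.8323 × 131 = 109.03
Denom: 397 + 109.03 = 506.03
RR3 = 210 / 506.03 = 0.4150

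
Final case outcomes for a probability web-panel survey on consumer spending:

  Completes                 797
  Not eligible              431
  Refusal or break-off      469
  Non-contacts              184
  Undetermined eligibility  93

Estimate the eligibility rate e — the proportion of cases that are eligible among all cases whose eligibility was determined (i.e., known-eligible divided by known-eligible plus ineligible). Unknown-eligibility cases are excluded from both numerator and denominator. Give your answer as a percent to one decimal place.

77.1%

Known eligible → 797 + 469 + 184 = 1450
e = 1450 / (1450 + 431) = 1450 / 1881 = 0.7709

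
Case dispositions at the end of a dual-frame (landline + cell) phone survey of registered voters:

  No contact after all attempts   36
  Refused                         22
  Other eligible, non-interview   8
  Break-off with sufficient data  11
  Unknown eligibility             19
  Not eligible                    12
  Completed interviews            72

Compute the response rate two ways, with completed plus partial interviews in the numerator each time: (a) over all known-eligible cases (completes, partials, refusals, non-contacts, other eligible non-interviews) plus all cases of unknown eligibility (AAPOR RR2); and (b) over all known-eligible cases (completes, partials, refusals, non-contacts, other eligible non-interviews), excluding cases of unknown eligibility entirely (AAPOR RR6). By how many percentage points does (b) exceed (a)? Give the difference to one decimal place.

6.3

Top = 72 + 11 = 83
Base = 72 + 11 + 22 + 36 + 8 + 19 = 168
RR2 = 83 / 168 = 0.4940
Base = 72 + 11 + 22 + 36 + 8 = 149
RR6 = 83 / 149 = 0.5570
Difference = 55.70 − 49.40 = 6.30 percentage points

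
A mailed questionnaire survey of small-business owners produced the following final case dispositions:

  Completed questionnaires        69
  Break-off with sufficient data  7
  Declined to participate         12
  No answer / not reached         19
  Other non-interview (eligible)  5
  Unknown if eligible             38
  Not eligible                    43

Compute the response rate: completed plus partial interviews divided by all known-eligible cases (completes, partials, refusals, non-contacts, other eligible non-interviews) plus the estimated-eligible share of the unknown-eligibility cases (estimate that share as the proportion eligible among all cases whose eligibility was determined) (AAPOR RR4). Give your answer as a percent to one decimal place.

Numerator → 69 + 7 = 76
Eligible (known) → 69 + 7 + 12 + 19 + 5 = 112
e = 112 / (112 + 43) = 112 / 155 = 0.7226
Eligible share of unknowns → 0.7226 × 38 = 27.46
Denominator → 112 + 27.46 = 139.46
RR4 = 76 / 139.46 = 0.5450

54.5%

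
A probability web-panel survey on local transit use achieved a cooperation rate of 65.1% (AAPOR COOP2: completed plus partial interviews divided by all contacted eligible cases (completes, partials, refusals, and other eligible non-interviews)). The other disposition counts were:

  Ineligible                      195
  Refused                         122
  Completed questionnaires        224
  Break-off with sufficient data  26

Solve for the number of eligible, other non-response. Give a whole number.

12

Num → 224 + 26 = 250
COOP2 = 250 / D = 0.651
D = 250 / 0.651 = 384.0
Rest of base = 372
eligible, other non-response = 384.0 − 372 ≈ 12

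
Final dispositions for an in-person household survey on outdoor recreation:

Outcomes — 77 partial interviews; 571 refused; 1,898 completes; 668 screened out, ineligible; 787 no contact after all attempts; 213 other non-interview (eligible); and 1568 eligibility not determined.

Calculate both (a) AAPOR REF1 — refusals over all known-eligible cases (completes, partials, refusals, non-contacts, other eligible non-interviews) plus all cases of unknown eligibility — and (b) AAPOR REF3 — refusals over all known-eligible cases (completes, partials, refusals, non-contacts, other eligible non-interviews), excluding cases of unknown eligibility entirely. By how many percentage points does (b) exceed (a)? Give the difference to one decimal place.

4.9

Num = 571
Base = 1898 + 77 + 571 + 787 + 213 + 1568 = 5114
REF1 = 571 / 5114 = 0.1117
Base = 1898 + 77 + 571 + 787 + 213 = 3546
REF3 = 571 / 3546 = 0.1610
Difference = 16.10 − 11.17 = 4.93 percentage points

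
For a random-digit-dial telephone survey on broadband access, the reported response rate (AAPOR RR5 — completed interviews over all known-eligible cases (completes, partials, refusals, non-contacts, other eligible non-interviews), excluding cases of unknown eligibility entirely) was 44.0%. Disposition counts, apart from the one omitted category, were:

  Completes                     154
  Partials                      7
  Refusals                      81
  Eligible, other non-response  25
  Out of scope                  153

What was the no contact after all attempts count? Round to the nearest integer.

RR5 = 154 / D = 0.440
D = 154 / 0.440 = 350.0
Remaining denominator categories sum to 267
no contact after all attempts = 350.0 − 267 ≈ 83

83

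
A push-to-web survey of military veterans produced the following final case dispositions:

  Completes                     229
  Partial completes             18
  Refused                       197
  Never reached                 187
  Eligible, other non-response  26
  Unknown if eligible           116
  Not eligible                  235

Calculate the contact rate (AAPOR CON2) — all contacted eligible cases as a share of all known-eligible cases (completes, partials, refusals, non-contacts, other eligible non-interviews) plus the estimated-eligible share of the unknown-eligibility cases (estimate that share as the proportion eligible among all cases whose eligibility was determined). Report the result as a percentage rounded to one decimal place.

63.3%

Top: 229 + 18 + 197 + 26 = 470
Determined eligible: 229 + 18 + 197 + 187 + 26 = 657
e = 657 / (657 + 235) = 657 / 892 = 0.7365
e × U: 0.7365 × 116 = 85.43
Denom: 657 + 85.43 = 742.43
CON2 = 470 / 742.43 = 0.6331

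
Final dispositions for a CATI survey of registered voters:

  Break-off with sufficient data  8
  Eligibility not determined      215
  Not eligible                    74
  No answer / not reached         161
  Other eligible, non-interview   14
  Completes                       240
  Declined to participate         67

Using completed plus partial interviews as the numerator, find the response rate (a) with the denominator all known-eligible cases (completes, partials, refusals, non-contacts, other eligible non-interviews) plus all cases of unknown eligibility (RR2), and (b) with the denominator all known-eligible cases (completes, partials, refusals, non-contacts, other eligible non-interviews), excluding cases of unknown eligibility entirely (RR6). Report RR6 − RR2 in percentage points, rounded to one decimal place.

15.4

Numerator: 240 + 8 = 248
Denominator: 240 + 8 + 67 + 161 + 14 + 215 = 705
RR2 = 248 / 705 = 0.3518
Denominator: 240 + 8 + 67 + 161 + 14 = 490
RR6 = 248 / 490 = 0.5061
Difference = 50.61 − 35.18 = 15.43 percentage points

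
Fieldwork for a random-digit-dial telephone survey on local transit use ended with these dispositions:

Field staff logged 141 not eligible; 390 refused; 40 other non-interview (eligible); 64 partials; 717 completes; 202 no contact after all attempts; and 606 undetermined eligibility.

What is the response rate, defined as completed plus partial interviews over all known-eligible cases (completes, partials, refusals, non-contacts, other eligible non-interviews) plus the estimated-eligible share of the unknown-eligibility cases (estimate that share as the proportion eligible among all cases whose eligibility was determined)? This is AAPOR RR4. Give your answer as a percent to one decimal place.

39.8%

Numerator: 717 + 64 = 781
Determined eligible: 717 + 64 + 390 + 202 + 40 = 1413
e = 1413 / (1413 + 141) = 1413 / 1554 = 0.9093
e × U: 0.9093 × 606 = 551.04
Base: 1413 + 551.04 = 1964.04
RR4 = 781 / 1964.04 = 0.3976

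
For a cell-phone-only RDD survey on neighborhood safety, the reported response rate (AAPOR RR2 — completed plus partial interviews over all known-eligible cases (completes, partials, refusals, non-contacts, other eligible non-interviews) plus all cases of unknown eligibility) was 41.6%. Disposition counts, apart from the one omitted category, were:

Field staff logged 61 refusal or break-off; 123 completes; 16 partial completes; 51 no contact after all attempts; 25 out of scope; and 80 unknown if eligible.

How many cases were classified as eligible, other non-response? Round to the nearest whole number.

Numerator → 123 + 16 = 139
RR2 = 139 / D = 0.416
D = 139 / 0.416 = 334.1
Rest of base = 331
eligible, other non-response = 334.1 − 331 ≈ 3

3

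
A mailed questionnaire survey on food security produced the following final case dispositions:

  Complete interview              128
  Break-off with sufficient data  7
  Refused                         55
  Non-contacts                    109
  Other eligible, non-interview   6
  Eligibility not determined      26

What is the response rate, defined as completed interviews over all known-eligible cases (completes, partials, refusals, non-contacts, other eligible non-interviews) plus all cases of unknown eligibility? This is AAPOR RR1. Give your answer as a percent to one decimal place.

38.7%

Top = 128
Base = 128 + 7 + 55 + 109 + 6 + 26 = 331
RR1 = 128 / 331 = 0.3867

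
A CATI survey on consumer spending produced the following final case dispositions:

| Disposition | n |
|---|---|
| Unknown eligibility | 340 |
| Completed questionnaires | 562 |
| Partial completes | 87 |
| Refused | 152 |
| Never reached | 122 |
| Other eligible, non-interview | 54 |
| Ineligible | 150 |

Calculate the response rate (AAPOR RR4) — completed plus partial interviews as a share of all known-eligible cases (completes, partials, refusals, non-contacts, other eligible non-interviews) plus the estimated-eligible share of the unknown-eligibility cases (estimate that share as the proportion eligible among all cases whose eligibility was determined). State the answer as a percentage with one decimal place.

Top = 562 + 87 = 649
Determined eligible = 562 + 87 + 152 + 122 + 54 = 977
e = 977 / (977 + 150) = 977 / 1127 = 0.8669
e × U = 0.8669 × 340 = 294.75
Denom = 977 + 294.75 = 1271.75
RR4 = 649 / 1271.75 = 0.5103

51.0%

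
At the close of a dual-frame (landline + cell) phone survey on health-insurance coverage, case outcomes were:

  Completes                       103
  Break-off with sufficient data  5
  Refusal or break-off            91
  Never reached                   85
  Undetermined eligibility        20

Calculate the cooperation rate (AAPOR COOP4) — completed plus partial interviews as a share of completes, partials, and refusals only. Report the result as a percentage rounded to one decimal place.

Top = 103 + 5 = 108
Denominator = 103 + 5 + 91 = 199
COOP4 = 108 / 199 = 0.5427

54.3%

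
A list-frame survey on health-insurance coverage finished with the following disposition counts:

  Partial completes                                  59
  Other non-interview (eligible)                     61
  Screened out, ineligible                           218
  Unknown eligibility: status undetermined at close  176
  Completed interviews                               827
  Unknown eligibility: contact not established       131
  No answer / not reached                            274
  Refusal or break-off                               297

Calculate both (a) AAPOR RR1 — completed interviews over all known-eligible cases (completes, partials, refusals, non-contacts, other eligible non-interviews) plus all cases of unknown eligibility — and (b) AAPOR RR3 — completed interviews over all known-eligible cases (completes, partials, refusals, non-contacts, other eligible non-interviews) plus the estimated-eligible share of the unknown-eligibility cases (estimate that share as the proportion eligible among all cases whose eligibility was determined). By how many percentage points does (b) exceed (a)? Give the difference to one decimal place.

1.0

Unknown eligibility = 131 + 176 = 307
Top: 827
Denominator: 827 + 59 + 297 + 274 + 61 + 307 = 1825
RR1 = 827 / 1825 = 0.4532
Known eligible: 827 + 59 + 297 + 274 + 61 = 1518
e = 1518 / (1518 + 218) = 1518 / 1736 = 0.8744
Eligible share of unknowns: 0.8744 × 307 = 268.44
Denominator: 1518 + 268.44 = 1786.44
RR3 = 827 / 1786.44 = 0.4629
Difference = 46.29 − 45.32 = 0.97 percentage points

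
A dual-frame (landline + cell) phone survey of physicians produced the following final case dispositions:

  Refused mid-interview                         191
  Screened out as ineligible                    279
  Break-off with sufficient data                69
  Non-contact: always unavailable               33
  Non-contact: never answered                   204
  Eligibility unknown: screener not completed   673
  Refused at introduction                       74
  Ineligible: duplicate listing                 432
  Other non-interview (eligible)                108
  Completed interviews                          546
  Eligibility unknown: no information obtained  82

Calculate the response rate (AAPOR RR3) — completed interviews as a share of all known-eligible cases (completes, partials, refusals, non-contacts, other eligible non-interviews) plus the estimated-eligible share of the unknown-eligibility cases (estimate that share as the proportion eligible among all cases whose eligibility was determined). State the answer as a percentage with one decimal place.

32.1%

Refused = 74 + 191 = 265
Never reached = 204 + 33 = 237
Unknown eligibility = 673 + 82 = 755
Out of scope = 279 + 432 = 711
Numerator → 546
Eligible (known) → 546 + 69 + 265 + 237 + 108 = 1225
e = 1225 / (1225 + 711) = 1225 / 1936 = 0.6327
Eligible share of unknowns → 0.6327 × 755 = 477.69
Denominator → 1225 + 477.69 = 1702.69
RR3 = 546 / 1702.69 = 0.3207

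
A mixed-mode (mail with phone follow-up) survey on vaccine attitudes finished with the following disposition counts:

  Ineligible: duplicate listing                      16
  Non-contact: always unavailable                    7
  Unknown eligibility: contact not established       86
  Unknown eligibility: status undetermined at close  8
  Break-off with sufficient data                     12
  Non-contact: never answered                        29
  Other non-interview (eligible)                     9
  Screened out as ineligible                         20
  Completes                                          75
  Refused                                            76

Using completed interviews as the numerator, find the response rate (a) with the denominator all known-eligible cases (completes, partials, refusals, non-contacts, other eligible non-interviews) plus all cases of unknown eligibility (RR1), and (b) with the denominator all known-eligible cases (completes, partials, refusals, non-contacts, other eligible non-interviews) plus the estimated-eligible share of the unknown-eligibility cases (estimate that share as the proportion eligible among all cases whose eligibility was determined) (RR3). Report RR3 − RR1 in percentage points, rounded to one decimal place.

1.2

No answer / not reached = 29 + 7 = 36
Undetermined eligibility = 86 + 8 = 94
Not eligible = 20 + 16 = 36
Top: 75
Denominator: 75 + 12 + 76 + 36 + 9 + 94 = 302
RR1 = 75 / 302 = 0.2483
Known eligible: 75 + 12 + 76 + 36 + 9 = 208
e = 208 / (208 + 36) = 208 / 244 = 0.8525
Estimated eligible among unknowns: 0.8525 × 94 = 80.14
Denominator: 208 + 80.14 = 288.14
RR3 = 75 / 288.14 = 0.2603
Difference = 26.03 − 24.83 = 1.20 percentage points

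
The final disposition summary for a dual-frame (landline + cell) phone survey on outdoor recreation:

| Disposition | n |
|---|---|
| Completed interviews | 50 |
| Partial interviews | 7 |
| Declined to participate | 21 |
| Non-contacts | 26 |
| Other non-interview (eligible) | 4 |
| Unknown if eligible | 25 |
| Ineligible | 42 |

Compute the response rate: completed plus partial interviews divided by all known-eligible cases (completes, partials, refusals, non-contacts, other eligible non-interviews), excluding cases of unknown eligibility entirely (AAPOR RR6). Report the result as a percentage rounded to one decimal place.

52.8%

Top: 50 + 7 = 57
Base: 50 + 7 + 21 + 26 + 4 = 108
RR6 = 57 / 108 = 0.5278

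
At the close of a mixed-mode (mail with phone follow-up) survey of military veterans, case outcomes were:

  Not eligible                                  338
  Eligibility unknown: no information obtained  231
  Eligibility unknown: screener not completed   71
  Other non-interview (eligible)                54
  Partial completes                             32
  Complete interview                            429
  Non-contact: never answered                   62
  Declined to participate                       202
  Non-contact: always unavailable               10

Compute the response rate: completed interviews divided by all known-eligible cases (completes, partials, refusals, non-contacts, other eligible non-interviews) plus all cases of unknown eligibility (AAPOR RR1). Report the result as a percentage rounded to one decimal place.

Never reached = 62 + 10 = 72
Unknown if eligible = 71 + 231 = 302
Num = 429
Denominator = 429 + 32 + 202 + 72 + 54 + 302 = 1091
RR1 = 429 / 1091 = 0.3932

39.3%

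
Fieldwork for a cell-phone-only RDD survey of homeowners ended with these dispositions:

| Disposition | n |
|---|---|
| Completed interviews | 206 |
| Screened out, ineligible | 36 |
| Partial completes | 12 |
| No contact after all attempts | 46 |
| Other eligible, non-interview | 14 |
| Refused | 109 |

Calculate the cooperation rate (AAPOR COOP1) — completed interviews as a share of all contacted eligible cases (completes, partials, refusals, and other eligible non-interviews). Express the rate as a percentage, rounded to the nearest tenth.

60.4%

Numerator: 206
Denominator: 206 + 12 + 109 + 14 = 341
COOP1 = 206 / 341 = 0.6041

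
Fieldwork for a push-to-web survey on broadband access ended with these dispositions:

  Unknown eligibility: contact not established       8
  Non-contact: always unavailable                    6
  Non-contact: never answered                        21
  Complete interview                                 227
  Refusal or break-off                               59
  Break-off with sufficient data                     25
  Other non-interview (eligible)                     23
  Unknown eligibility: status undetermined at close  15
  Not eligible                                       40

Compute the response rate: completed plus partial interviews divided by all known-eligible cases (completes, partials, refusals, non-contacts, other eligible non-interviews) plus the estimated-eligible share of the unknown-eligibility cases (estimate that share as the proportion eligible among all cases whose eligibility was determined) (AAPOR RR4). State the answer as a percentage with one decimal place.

66.0%

No answer / not reached = 21 + 6 = 27
Undetermined eligibility = 8 + 15 = 23
Numerator = 227 + 25 = 252
Eligible (known) = 227 + 25 + 59 + 27 + 23 = 361
e = 361 / (361 + 40) = 361 / 401 = 0.9002
e × U = 0.9002 × 23 = 20.70
Denom = 361 + 20.70 = 381.70
RR4 = 252 / 381.70 = 0.6602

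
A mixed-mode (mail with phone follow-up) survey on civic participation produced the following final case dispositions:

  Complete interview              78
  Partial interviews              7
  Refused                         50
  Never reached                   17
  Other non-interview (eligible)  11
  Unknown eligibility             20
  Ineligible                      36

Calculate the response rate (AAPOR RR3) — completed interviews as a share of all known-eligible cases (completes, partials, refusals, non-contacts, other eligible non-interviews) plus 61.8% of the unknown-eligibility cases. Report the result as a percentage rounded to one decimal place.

44.5%

Numerator: 78
Known eligible: 78 + 7 + 50 + 17 + 11 = 163
Eligible share of unknowns: 0.6180 × 20 = 12.36
Base: 163 + 12.36 = 175.36
RR3 = 78 / 175.36 = 0.4448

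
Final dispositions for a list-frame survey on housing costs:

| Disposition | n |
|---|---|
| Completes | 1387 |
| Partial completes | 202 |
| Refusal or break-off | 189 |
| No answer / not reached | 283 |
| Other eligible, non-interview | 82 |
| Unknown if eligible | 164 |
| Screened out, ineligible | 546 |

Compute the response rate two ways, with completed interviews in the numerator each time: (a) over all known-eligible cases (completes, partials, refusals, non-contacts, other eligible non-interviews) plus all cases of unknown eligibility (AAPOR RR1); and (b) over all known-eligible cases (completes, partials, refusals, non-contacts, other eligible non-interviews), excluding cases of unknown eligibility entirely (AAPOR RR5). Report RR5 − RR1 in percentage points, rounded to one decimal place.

4.6

Numerator: 1387
Denom: 1387 + 202 + 189 + 283 + 82 + 164 = 2307
RR1 = 1387 / 2307 = 0.6012
Denom: 1387 + 202 + 189 + 283 + 82 = 2143
RR5 = 1387 / 2143 = 0.6472
Difference = 64.72 − 60.12 = 4.60 percentage points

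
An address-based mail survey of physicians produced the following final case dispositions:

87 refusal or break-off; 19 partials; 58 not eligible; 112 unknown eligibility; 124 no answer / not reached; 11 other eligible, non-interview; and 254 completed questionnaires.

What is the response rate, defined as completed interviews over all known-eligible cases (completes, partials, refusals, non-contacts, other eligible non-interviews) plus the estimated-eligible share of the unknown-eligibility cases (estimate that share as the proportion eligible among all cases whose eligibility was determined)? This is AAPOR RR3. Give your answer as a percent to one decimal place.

42.7%

Numerator → 254
Eligible (known) → 254 + 19 + 87 + 124 + 11 = 495
e = 495 / (495 + 58) = 495 / 553 = 0.8951
Estimated eligible among unknowns → 0.8951 × 112 = 100.25
Base → 495 + 100.25 = 595.25
RR3 = 254 / 595.25 = 0.4267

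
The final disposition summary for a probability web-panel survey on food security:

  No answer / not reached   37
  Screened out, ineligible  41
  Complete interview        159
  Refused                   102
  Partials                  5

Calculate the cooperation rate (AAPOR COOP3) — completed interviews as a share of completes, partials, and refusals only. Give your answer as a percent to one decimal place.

Numerator: 159
Denominator: 159 + 5 + 102 = 266
COOP3 = 159 / 266 = 0.5977

59.8%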